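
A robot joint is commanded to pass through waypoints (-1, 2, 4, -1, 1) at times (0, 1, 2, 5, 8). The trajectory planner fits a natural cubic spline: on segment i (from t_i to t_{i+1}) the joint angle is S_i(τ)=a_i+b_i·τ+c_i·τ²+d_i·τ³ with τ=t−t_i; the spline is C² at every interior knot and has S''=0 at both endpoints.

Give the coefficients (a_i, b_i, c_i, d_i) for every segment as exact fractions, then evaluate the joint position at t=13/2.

Δ: Δ0=3, Δ1=2, Δ2=-5/3, Δ3=2/3
row 1: diag=4, rhs=-6; c'=1/4, d'=-3/2
row 2: denom=8−1·1/4=31/4; d'=(-22−1·-3/2)/(31/4)=-82/31
row 3: denom=12−3·12/31=336/31; d'=(14−3·-82/31)/(336/31)=85/42
back: M3=85/42
back: M2=-82/31−12/31·85/42=-24/7
back: M1=-3/2−1/4·-24/7=-9/14
M: M0=0, M1=-9/14, M2=-24/7, M3=85/42, M4=0
seg 0: a=-1, c=M0/2=0, d=(M1−M0)/(6·1)=-3/28, b=Δ0−h0·(2M0+M1)/6=87/28
seg 1: a=2, c=M1/2=-9/28, d=(M2−M1)/(6·1)=-13/28, b=Δ1−h1·(2M1+M2)/6=39/14
seg 2: a=4, c=M2/2=-12/7, d=(M3−M2)/(6·3)=229/756, b=Δ2−h2·(2M2+M3)/6=3/4
seg 3: a=-1, c=M3/2=85/84, d=(M4−M3)/(6·3)=-85/756, b=Δ3−h3·(2M3+M4)/6=-19/14
t_q=13/2 → seg 3, τ=3/2; S=-1+-19/14·τ+85/84·τ²+-85/756·τ³=-255/224

  seg 0: a=-1 b=87/28 c=0 d=-3/28
  seg 1: a=2 b=39/14 c=-9/28 d=-13/28
  seg 2: a=4 b=3/4 c=-12/7 d=229/756
  seg 3: a=-1 b=-19/14 c=85/84 d=-85/756
S(13/2) = -255/224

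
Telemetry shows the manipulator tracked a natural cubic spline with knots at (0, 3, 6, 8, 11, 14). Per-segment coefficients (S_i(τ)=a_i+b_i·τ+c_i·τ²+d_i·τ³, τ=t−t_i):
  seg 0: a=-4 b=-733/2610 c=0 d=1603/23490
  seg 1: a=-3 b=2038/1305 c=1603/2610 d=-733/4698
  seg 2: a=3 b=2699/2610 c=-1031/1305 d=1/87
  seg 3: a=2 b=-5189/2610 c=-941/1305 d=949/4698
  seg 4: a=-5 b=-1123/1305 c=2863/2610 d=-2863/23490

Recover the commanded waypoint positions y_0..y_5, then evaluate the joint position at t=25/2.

y_0 = S_0(0) = a_0 = -4
y_1 = S_1(0) = a_1 = -3
y_2 = S_2(0) = a_2 = 3
y_3 = S_3(0) = a_3 = 2
y_4 = S_4(0) = a_4 = -5
y_5 = S_4(3) = -1
t_q=25/2 is in segment 4 (τ=3/2); S_4(τ)=-9823/2320

y_0=-4 y_1=-3 y_2=3 y_3=2 y_4=-5 y_5=-1
S(25/2) = -9823/2320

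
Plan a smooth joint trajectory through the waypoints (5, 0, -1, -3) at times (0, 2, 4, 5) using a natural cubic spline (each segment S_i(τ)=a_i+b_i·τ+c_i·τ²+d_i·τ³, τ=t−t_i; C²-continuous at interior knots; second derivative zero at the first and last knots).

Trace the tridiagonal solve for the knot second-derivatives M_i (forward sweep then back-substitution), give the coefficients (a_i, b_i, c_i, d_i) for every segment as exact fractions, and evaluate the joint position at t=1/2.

Δ: Δ0=-5/2, Δ1=-1/2, Δ2=-2
row 1: diag=8, rhs=12; c'=1/4, d'=3/2
row 2: denom=6−2·1/4=11/2; d'=(-9−2·3/2)/(11/2)=-24/11
back: M2=-24/11
back: M1=3/2−1/4·-24/11=45/22
M: M0=0, M1=45/22, M2=-24/11, M3=0
seg 0: a=5, c=M0/2=0, d=(M1−M0)/(6·2)=15/88, b=Δ0−h0·(2M0+M1)/6=-35/11
seg 1: a=0, c=M1/2=45/44, d=(M2−M1)/(6·2)=-31/88, b=Δ1−h1·(2M1+M2)/6=-25/22
seg 2: a=-1, c=M2/2=-12/11, d=(M3−M2)/(6·1)=4/11, b=Δ2−h2·(2M2+M3)/6=-14/11
t_q=1/2 → seg 0, τ=1/2; S=5+-35/11·τ+0·τ²+15/88·τ³=2415/704

  seg 0: a=5 b=-35/11 c=0 d=15/88
  seg 1: a=0 b=-25/22 c=45/44 d=-31/88
  seg 2: a=-1 b=-14/11 c=-12/11 d=4/11
S(1/2) = 2415/704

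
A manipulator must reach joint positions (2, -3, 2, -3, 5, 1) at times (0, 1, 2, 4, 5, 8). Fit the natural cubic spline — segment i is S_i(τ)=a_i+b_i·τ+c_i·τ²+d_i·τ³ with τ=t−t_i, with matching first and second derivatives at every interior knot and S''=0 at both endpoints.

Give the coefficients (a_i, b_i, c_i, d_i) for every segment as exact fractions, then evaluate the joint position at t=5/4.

  seg 0: a=2 b=-46825/5718 c=0 d=18235/5718
  seg 1: a=-3 b=3940/2859 c=18235/1906 d=-33995/5718
  seg 2: a=2 b=15305/5718 c=-7880/953 d=8120/2859
  seg 3: a=-3 b=21065/5718 c=8360/953 d=-25481/5718
  seg 4: a=5 b=22471/2859 c=-8761/1906 d=8761/17154
S(5/4) = -262317/121984

Δ: Δ0=-5, Δ1=5, Δ2=-5/2, Δ3=8, Δ4=-4/3
row 1: diag=4, rhs=60; c'=1/4, d'=15
row 2: denom=6−1·1/4=23/4; d'=(-45−1·15)/(23/4)=-240/23
row 3: denom=6−2·8/23=122/23; d'=(63−2·-240/23)/(122/23)=1929/122
row 4: denom=8−1·23/122=953/122; d'=(-56−1·1929/122)/(953/122)=-8761/953
back: M4=-8761/953
back: M3=1929/122−23/122·-8761/953=16720/953
back: M2=-240/23−8/23·16720/953=-15760/953
back: M1=15−1/4·-15760/953=18235/953
M: M0=0, M1=18235/953, M2=-15760/953, M3=16720/953, M4=-8761/953, M5=0
seg 0: a=2, c=M0/2=0, d=(M1−M0)/(6·1)=18235/5718, b=Δ0−h0·(2M0+M1)/6=-46825/5718
seg 1: a=-3, c=M1/2=18235/1906, d=(M2−M1)/(6·1)=-33995/5718, b=Δ1−h1·(2M1+M2)/6=3940/2859
seg 2: a=2, c=M2/2=-7880/953, d=(M3−M2)/(6·2)=8120/2859, b=Δ2−h2·(2M2+M3)/6=15305/5718
seg 3: a=-3, c=M3/2=8360/953, d=(M4−M3)/(6·1)=-25481/5718, b=Δ3−h3·(2M3+M4)/6=21065/5718
seg 4: a=5, c=M4/2=-8761/1906, d=(M5−M4)/(6·3)=8761/17154, b=Δ4−h4·(2M4+M5)/6=22471/2859
t_q=5/4 → seg 1, τ=1/4; S=-3+3940/2859·τ+18235/1906·τ²+-33995/5718·τ³=-262317/121984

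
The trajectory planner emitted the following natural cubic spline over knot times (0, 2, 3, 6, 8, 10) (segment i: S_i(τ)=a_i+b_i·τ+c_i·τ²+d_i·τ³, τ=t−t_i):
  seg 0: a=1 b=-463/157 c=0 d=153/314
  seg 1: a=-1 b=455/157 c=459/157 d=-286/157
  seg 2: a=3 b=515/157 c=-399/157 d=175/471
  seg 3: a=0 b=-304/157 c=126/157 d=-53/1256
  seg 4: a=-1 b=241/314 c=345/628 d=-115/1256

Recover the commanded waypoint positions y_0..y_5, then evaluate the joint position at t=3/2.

y_0=1 y_1=-1 y_2=3 y_3=0 y_4=-1 y_5=2
S(3/2) = -4469/2512

y_0 = S_0(0) = a_0 = 1
y_1 = S_1(0) = a_1 = -1
y_2 = S_2(0) = a_2 = 3
y_3 = S_3(0) = a_3 = 0
y_4 = S_4(0) = a_4 = -1
y_5 = S_4(2) = 2
t_q=3/2 is in segment 0 (τ=3/2); S_0(τ)=-4469/2512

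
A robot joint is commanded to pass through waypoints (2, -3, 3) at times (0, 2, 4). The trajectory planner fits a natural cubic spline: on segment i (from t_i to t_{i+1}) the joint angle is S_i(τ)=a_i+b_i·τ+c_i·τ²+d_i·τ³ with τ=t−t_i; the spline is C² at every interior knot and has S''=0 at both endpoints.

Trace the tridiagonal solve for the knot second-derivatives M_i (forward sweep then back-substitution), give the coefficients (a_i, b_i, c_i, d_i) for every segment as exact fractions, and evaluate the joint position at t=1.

  seg 0: a=2 b=-31/8 c=0 d=11/32
  seg 1: a=-3 b=1/4 c=33/16 d=-11/32
S(1) = -49/32

Δ: Δ0=-5/2, Δ1=3
row 1: diag=8, rhs=33; c'=1/4, d'=33/8
back: M1=33/8
M: M0=0, M1=33/8, M2=0
seg 0: a=2, c=M0/2=0, d=(M1−M0)/(6·2)=11/32, b=Δ0−h0·(2M0+M1)/6=-31/8
seg 1: a=-3, c=M1/2=33/16, d=(M2−M1)/(6·2)=-11/32, b=Δ1−h1·(2M1+M2)/6=1/4
t_q=1 → seg 0, τ=1; S=2+-31/8·τ+0·τ²+11/32·τ³=-49/32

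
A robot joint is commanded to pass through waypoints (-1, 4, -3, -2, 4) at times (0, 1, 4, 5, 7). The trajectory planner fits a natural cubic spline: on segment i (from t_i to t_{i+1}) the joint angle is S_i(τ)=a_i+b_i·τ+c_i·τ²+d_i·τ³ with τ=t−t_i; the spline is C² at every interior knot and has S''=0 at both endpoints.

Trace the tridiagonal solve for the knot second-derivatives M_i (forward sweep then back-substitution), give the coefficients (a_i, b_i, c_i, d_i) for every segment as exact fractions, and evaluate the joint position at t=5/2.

Δ: Δ0=5, Δ1=-7/3, Δ2=1, Δ3=3
row 1: diag=8, rhs=-44; c'=3/8, d'=-11/2
row 2: denom=8−3·3/8=55/8; d'=(20−3·-11/2)/(55/8)=292/55
row 3: denom=6−1·8/55=322/55; d'=(12−1·292/55)/(322/55)=8/7
back: M3=8/7
back: M2=292/55−8/55·8/7=36/7
back: M1=-11/2−3/8·36/7=-52/7
M: M0=0, M1=-52/7, M2=36/7, M3=8/7, M4=0
seg 0: a=-1, c=M0/2=0, d=(M1−M0)/(6·1)=-26/21, b=Δ0−h0·(2M0+M1)/6=131/21
seg 1: a=4, c=M1/2=-26/7, d=(M2−M1)/(6·3)=44/63, b=Δ1−h1·(2M1+M2)/6=53/21
seg 2: a=-3, c=M2/2=18/7, d=(M3−M2)/(6·1)=-2/3, b=Δ2−h2·(2M2+M3)/6=-19/21
seg 3: a=-2, c=M3/2=4/7, d=(M4−M3)/(6·2)=-2/21, b=Δ3−h3·(2M3+M4)/6=47/21
t_q=5/2 → seg 1, τ=3/2; S=4+53/21·τ+-26/7·τ²+44/63·τ³=25/14

  seg 0: a=-1 b=131/21 c=0 d=-26/21
  seg 1: a=4 b=53/21 c=-26/7 d=44/63
  seg 2: a=-3 b=-19/21 c=18/7 d=-2/3
  seg 3: a=-2 b=47/21 c=4/7 d=-2/21
S(5/2) = 25/14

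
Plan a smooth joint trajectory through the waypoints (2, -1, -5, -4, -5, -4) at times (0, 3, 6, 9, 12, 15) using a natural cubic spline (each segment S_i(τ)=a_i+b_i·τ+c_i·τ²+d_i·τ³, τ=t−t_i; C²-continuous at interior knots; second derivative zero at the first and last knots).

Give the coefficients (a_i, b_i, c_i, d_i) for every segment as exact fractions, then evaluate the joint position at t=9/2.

  seg 0: a=2 b=-162/209 c=0 d=-47/1881
  seg 1: a=-1 b=-303/209 c=-47/209 d=496/5643
  seg 2: a=-5 b=-89/209 c=355/627 d=-31/297
  seg 3: a=-4 b=32/209 c=-78/209 d=397/5643
  seg 4: a=-5 b=-39/209 c=163/627 d=-163/5643
S(9/2) = -2829/836

Δ: Δ0=-1, Δ1=-4/3, Δ2=1/3, Δ3=-1/3, Δ4=1/3
row 1: diag=12, rhs=-2; c'=1/4, d'=-1/6
row 2: denom=12−3·1/4=45/4; d'=(10−3·-1/6)/(45/4)=14/15
row 3: denom=12−3·4/15=56/5; d'=(-4−3·14/15)/(56/5)=-17/28
row 4: denom=12−3·15/56=627/56; d'=(4−3·-17/28)/(627/56)=326/627
back: M4=326/627
back: M3=-17/28−15/56·326/627=-156/209
back: M2=14/15−4/15·-156/209=710/627
back: M1=-1/6−1/4·710/627=-94/209
M: M0=0, M1=-94/209, M2=710/627, M3=-156/209, M4=326/627, M5=0
seg 0: a=2, c=M0/2=0, d=(M1−M0)/(6·3)=-47/1881, b=Δ0−h0·(2M0+M1)/6=-162/209
seg 1: a=-1, c=M1/2=-47/209, d=(M2−M1)/(6·3)=496/5643, b=Δ1−h1·(2M1+M2)/6=-303/209
seg 2: a=-5, c=M2/2=355/627, d=(M3−M2)/(6·3)=-31/297, b=Δ2−h2·(2M2+M3)/6=-89/209
seg 3: a=-4, c=M3/2=-78/209, d=(M4−M3)/(6·3)=397/5643, b=Δ3−h3·(2M3+M4)/6=32/209
seg 4: a=-5, c=M4/2=163/627, d=(M5−M4)/(6·3)=-163/5643, b=Δ4−h4·(2M4+M5)/6=-39/209
t_q=9/2 → seg 1, τ=3/2; S=-1+-303/209·τ+-47/209·τ²+496/5643·τ³=-2829/836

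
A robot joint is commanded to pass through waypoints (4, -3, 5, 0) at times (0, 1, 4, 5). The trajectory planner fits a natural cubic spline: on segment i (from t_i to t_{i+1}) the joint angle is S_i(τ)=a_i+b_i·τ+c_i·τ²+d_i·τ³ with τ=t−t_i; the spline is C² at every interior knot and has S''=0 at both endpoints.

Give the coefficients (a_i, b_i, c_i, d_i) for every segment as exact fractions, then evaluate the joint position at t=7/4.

  seg 0: a=4 b=-1456/165 c=0 d=301/165
  seg 1: a=-3 b=-553/165 c=301/55 d=-52/45
  seg 2: a=5 b=-283/165 c=-271/55 d=271/165
S(7/4) = -643/220

Δ: Δ0=-7, Δ1=8/3, Δ2=-5
row 1: diag=8, rhs=58; c'=3/8, d'=29/4
row 2: denom=8−3·3/8=55/8; d'=(-46−3·29/4)/(55/8)=-542/55
back: M2=-542/55
back: M1=29/4−3/8·-542/55=602/55
M: M0=0, M1=602/55, M2=-542/55, M3=0
seg 0: a=4, c=M0/2=0, d=(M1−M0)/(6·1)=301/165, b=Δ0−h0·(2M0+M1)/6=-1456/165
seg 1: a=-3, c=M1/2=301/55, d=(M2−M1)/(6·3)=-52/45, b=Δ1−h1·(2M1+M2)/6=-553/165
seg 2: a=5, c=M2/2=-271/55, d=(M3−M2)/(6·1)=271/165, b=Δ2−h2·(2M2+M3)/6=-283/165
t_q=7/4 → seg 1, τ=3/4; S=-3+-553/165·τ+301/55·τ²+-52/45·τ³=-643/220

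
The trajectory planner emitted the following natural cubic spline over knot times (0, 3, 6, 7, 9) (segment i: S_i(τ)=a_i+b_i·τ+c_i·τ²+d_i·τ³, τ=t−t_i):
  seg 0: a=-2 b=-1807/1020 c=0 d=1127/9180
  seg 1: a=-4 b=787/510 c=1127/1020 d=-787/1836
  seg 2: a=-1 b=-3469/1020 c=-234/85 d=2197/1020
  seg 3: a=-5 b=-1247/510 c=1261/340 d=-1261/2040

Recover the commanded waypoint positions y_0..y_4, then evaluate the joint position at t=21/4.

y_0 = S_0(0) = a_0 = -2
y_1 = S_1(0) = a_1 = -4
y_2 = S_2(0) = a_2 = -1
y_3 = S_3(0) = a_3 = -5
y_4 = S_3(2) = 0
t_q=21/4 is in segment 1 (τ=9/4); S_1(τ)=3983/21760

y_0=-2 y_1=-4 y_2=-1 y_3=-5 y_4=0
S(21/4) = 3983/21760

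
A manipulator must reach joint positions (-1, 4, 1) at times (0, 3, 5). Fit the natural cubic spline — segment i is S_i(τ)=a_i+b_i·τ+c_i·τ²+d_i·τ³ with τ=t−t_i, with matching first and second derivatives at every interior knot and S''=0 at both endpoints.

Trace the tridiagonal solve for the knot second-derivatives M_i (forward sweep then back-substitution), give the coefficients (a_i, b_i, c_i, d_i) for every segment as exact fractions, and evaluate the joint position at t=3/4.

Δ: Δ0=5/3, Δ1=-3/2
row 1: diag=10, rhs=-19; c'=1/5, d'=-19/10
back: M1=-19/10
M: M0=0, M1=-19/10, M2=0
seg 0: a=-1, c=M0/2=0, d=(M1−M0)/(6·3)=-19/180, b=Δ0−h0·(2M0+M1)/6=157/60
seg 1: a=4, c=M1/2=-19/20, d=(M2−M1)/(6·2)=19/120, b=Δ1−h1·(2M1+M2)/6=-7/30
t_q=3/4 → seg 0, τ=3/4; S=-1+157/60·τ+0·τ²+-19/180·τ³=235/256

  seg 0: a=-1 b=157/60 c=0 d=-19/180
  seg 1: a=4 b=-7/30 c=-19/20 d=19/120
S(3/4) = 235/256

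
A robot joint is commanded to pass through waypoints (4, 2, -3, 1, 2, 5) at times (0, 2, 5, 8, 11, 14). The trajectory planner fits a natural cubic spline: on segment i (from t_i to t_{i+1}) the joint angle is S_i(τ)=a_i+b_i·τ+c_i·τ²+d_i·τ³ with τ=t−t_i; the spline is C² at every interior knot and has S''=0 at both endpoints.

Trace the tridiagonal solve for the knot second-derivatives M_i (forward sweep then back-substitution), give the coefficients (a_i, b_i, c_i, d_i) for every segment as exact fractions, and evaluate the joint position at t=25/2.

Δ: Δ0=-1, Δ1=-5/3, Δ2=4/3, Δ3=1/3, Δ4=1
row 1: diag=10, rhs=-4; c'=3/10, d'=-2/5
row 2: denom=12−3·3/10=111/10; d'=(18−3·-2/5)/(111/10)=64/37
row 3: denom=12−3·10/37=414/37; d'=(-6−3·64/37)/(414/37)=-1
row 4: denom=12−3·37/138=515/46; d'=(4−3·-1)/(515/46)=322/515
back: M4=322/515
back: M3=-1−37/138·322/515=-1804/1545
back: M2=64/37−10/37·-1804/1545=632/309
back: M1=-2/5−3/10·632/309=-522/515
M: M0=0, M1=-522/515, M2=632/309, M3=-1804/1545, M4=322/515, M5=0
seg 0: a=4, c=M0/2=0, d=(M1−M0)/(6·2)=-87/1030, b=Δ0−h0·(2M0+M1)/6=-341/515
seg 1: a=2, c=M1/2=-261/515, d=(M2−M1)/(6·3)=2363/13905, b=Δ1−h1·(2M1+M2)/6=-863/515
seg 2: a=-3, c=M2/2=316/309, d=(M3−M2)/(6·3)=-2482/13905, b=Δ2−h2·(2M2+M3)/6=-66/515
seg 3: a=1, c=M3/2=-902/1545, d=(M4−M3)/(6·3)=277/2781, b=Δ3−h3·(2M3+M4)/6=612/515
seg 4: a=2, c=M4/2=161/515, d=(M5−M4)/(6·3)=-161/4635, b=Δ4−h4·(2M4+M5)/6=193/515
t_q=25/2 → seg 4, τ=3/2; S=2+193/515·τ+161/515·τ²+-161/4635·τ³=12971/4120

  seg 0: a=4 b=-341/515 c=0 d=-87/1030
  seg 1: a=2 b=-863/515 c=-261/515 d=2363/13905
  seg 2: a=-3 b=-66/515 c=316/309 d=-2482/13905
  seg 3: a=1 b=612/515 c=-902/1545 d=277/2781
  seg 4: a=2 b=193/515 c=161/515 d=-161/4635
S(25/2) = 12971/4120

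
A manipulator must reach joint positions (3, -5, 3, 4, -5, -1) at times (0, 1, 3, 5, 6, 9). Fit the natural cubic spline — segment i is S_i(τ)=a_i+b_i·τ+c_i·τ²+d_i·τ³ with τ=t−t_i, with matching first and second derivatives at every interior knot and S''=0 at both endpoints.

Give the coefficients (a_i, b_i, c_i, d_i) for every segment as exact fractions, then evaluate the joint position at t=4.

Δ: Δ0=-8, Δ1=4, Δ2=1/2, Δ3=-9, Δ4=4/3
row 1: diag=6, rhs=72; c'=1/3, d'=12
row 2: denom=8−2·1/3=22/3; d'=(-21−2·12)/(22/3)=-135/22
row 3: denom=6−2·3/11=60/11; d'=(-57−2·-135/22)/(60/11)=-41/5
row 4: denom=8−1·11/60=469/60; d'=(62−1·-41/5)/(469/60)=4212/469
back: M4=4212/469
back: M3=-41/5−11/60·4212/469=-4618/469
back: M2=-135/22−3/11·-4618/469=-3237/938
back: M1=12−1/3·-3237/938=12335/938
M: M0=0, M1=12335/938, M2=-3237/938, M3=-4618/469, M4=4212/469, M5=0
seg 0: a=3, c=M0/2=0, d=(M1−M0)/(6·1)=12335/5628, b=Δ0−h0·(2M0+M1)/6=-57359/5628
seg 1: a=-5, c=M1/2=12335/1876, d=(M2−M1)/(6·2)=-3893/2814, b=Δ1−h1·(2M1+M2)/6=-10177/2814
seg 2: a=3, c=M2/2=-3237/1876, d=(M3−M2)/(6·2)=-857/1608, b=Δ2−h2·(2M2+M3)/6=17117/2814
seg 3: a=4, c=M3/2=-2309/469, d=(M4−M3)/(6·1)=4415/1407, b=Δ3−h3·(2M3+M4)/6=-10151/1407
seg 4: a=-5, c=M4/2=2106/469, d=(M5−M4)/(6·3)=-234/469, b=Δ4−h4·(2M4+M5)/6=-10760/1407
t_q=4 → seg 2, τ=1; S=3+17117/2814·τ+-3237/1876·τ²+-857/1608·τ³=25605/3752

  seg 0: a=3 b=-57359/5628 c=0 d=12335/5628
  seg 1: a=-5 b=-10177/2814 c=12335/1876 d=-3893/2814
  seg 2: a=3 b=17117/2814 c=-3237/1876 d=-857/1608
  seg 3: a=4 b=-10151/1407 c=-2309/469 d=4415/1407
  seg 4: a=-5 b=-10760/1407 c=2106/469 d=-234/469
S(4) = 25605/3752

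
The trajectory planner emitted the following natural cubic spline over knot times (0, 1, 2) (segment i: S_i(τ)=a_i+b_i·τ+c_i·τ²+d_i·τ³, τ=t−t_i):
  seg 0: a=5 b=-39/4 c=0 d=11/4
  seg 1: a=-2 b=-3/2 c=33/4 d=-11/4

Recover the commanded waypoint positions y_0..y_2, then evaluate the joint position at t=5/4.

y_0=5 y_1=-2 y_2=2
S(5/4) = -487/256

y_0 = S_0(0) = a_0 = 5
y_1 = S_1(0) = a_1 = -2
y_2 = S_1(1) = 2
t_q=5/4 is in segment 1 (τ=1/4); S_1(τ)=-487/256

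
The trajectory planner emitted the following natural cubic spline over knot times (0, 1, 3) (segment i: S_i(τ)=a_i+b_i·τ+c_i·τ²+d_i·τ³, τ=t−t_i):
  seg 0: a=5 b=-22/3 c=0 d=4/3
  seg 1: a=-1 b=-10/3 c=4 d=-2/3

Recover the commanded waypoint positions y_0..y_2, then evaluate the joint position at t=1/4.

y_0 = S_0(0) = a_0 = 5
y_1 = S_1(0) = a_1 = -1
y_2 = S_1(2) = 3
t_q=1/4 is in segment 0 (τ=1/4); S_0(τ)=51/16

y_0=5 y_1=-1 y_2=3
S(1/4) = 51/16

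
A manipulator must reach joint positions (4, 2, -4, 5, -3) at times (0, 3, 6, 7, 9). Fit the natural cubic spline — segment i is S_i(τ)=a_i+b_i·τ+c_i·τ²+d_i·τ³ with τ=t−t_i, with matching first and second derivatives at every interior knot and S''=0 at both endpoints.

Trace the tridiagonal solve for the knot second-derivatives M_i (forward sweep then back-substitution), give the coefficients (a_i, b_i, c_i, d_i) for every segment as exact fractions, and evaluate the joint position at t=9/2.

  seg 0: a=4 b=559/510 c=0 d=-899/4590
  seg 1: a=2 b=-1069/255 c=-899/510 d=763/918
  seg 2: a=-4 b=3913/510 c=486/85 d=-2239/510
  seg 3: a=5 b=1514/255 c=-1267/170 d=1267/1020
S(9/2) = -7411/1360

Δ: Δ0=-2/3, Δ1=-2, Δ2=9, Δ3=-4
row 1: diag=12, rhs=-8; c'=1/4, d'=-2/3
row 2: denom=8−3·1/4=29/4; d'=(66−3·-2/3)/(29/4)=272/29
row 3: denom=6−1·4/29=170/29; d'=(-78−1·272/29)/(170/29)=-1267/85
back: M3=-1267/85
back: M2=272/29−4/29·-1267/85=972/85
back: M1=-2/3−1/4·972/85=-899/255
M: M0=0, M1=-899/255, M2=972/85, M3=-1267/85, M4=0
seg 0: a=4, c=M0/2=0, d=(M1−M0)/(6·3)=-899/4590, b=Δ0−h0·(2M0+M1)/6=559/510
seg 1: a=2, c=M1/2=-899/510, d=(M2−M1)/(6·3)=763/918, b=Δ1−h1·(2M1+M2)/6=-1069/255
seg 2: a=-4, c=M2/2=486/85, d=(M3−M2)/(6·1)=-2239/510, b=Δ2−h2·(2M2+M3)/6=3913/510
seg 3: a=5, c=M3/2=-1267/170, d=(M4−M3)/(6·2)=1267/1020, b=Δ3−h3·(2M3+M4)/6=1514/255
t_q=9/2 → seg 1, τ=3/2; S=2+-1069/255·τ+-899/510·τ²+763/918·τ³=-7411/1360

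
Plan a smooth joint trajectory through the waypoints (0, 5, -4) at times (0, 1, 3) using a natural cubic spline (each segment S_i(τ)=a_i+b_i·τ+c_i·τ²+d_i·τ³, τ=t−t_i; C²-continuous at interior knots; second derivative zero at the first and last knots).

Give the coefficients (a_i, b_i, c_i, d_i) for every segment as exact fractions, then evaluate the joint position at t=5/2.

Δ: Δ0=5, Δ1=-9/2
row 1: diag=6, rhs=-57; c'=1/3, d'=-19/2
back: M1=-19/2
M: M0=0, M1=-19/2, M2=0
seg 0: a=0, c=M0/2=0, d=(M1−M0)/(6·1)=-19/12, b=Δ0−h0·(2M0+M1)/6=79/12
seg 1: a=5, c=M1/2=-19/4, d=(M2−M1)/(6·2)=19/24, b=Δ1−h1·(2M1+M2)/6=11/6
t_q=5/2 → seg 1, τ=3/2; S=5+11/6·τ+-19/4·τ²+19/24·τ³=-17/64

  seg 0: a=0 b=79/12 c=0 d=-19/12
  seg 1: a=5 b=11/6 c=-19/4 d=19/24
S(5/2) = -17/64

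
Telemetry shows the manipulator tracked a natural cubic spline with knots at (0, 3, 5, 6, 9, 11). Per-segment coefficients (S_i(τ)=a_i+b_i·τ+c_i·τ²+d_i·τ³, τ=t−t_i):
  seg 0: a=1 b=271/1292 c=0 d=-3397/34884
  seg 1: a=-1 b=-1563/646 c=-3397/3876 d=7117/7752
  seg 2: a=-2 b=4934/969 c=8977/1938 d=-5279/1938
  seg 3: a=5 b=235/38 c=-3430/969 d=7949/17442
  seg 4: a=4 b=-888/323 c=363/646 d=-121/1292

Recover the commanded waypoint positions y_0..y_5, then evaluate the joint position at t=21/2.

y_0=1 y_1=-1 y_2=-2 y_3=5 y_4=4 y_5=0
S(21/2) = 8521/10336

y_0 = S_0(0) = a_0 = 1
y_1 = S_1(0) = a_1 = -1
y_2 = S_2(0) = a_2 = -2
y_3 = S_3(0) = a_3 = 5
y_4 = S_4(0) = a_4 = 4
y_5 = S_4(2) = 0
t_q=21/2 is in segment 4 (τ=3/2); S_4(τ)=8521/10336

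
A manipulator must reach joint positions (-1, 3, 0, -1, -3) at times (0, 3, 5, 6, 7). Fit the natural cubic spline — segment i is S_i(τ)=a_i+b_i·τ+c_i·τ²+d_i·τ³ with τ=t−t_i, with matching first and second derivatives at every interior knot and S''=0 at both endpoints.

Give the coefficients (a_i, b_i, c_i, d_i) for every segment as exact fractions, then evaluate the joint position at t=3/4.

  seg 0: a=-1 b=2993/1284 c=0 d=-427/3852
  seg 1: a=3 b=-425/642 c=-427/428 d=743/2568
  seg 2: a=0 b=-379/321 c=79/107 d=-179/321
  seg 3: a=-1 b=-442/321 c=-100/107 d=100/321
S(3/4) = 19215/27392

Δ: Δ0=4/3, Δ1=-3/2, Δ2=-1, Δ3=-2
row 1: diag=10, rhs=-17; c'=1/5, d'=-17/10
row 2: denom=6−2·1/5=28/5; d'=(3−2·-17/10)/(28/5)=8/7
row 3: denom=4−1·5/28=107/28; d'=(-6−1·8/7)/(107/28)=-200/107
back: M3=-200/107
back: M2=8/7−5/28·-200/107=158/107
back: M1=-17/10−1/5·158/107=-427/214
M: M0=0, M1=-427/214, M2=158/107, M3=-200/107, M4=0
seg 0: a=-1, c=M0/2=0, d=(M1−M0)/(6·3)=-427/3852, b=Δ0−h0·(2M0+M1)/6=2993/1284
seg 1: a=3, c=M1/2=-427/428, d=(M2−M1)/(6·2)=743/2568, b=Δ1−h1·(2M1+M2)/6=-425/642
seg 2: a=0, c=M2/2=79/107, d=(M3−M2)/(6·1)=-179/321, b=Δ2−h2·(2M2+M3)/6=-379/321
seg 3: a=-1, c=M3/2=-100/107, d=(M4−M3)/(6·1)=100/321, b=Δ3−h3·(2M3+M4)/6=-442/321
t_q=3/4 → seg 0, τ=3/4; S=-1+2993/1284·τ+0·τ²+-427/3852·τ³=19215/27392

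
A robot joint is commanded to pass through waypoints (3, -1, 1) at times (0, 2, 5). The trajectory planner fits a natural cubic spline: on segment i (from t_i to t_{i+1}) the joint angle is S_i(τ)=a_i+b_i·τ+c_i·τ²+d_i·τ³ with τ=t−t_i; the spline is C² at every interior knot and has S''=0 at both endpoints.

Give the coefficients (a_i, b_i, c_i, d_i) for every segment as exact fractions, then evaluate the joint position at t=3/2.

Δ: Δ0=-2, Δ1=2/3
row 1: diag=10, rhs=16; c'=3/10, d'=8/5
back: M1=8/5
M: M0=0, M1=8/5, M2=0
seg 0: a=3, c=M0/2=0, d=(M1−M0)/(6·2)=2/15, b=Δ0−h0·(2M0+M1)/6=-38/15
seg 1: a=-1, c=M1/2=4/5, d=(M2−M1)/(6·3)=-4/45, b=Δ1−h1·(2M1+M2)/6=-14/15
t_q=3/2 → seg 0, τ=3/2; S=3+-38/15·τ+0·τ²+2/15·τ³=-7/20

  seg 0: a=3 b=-38/15 c=0 d=2/15
  seg 1: a=-1 b=-14/15 c=4/5 d=-4/45
S(3/2) = -7/20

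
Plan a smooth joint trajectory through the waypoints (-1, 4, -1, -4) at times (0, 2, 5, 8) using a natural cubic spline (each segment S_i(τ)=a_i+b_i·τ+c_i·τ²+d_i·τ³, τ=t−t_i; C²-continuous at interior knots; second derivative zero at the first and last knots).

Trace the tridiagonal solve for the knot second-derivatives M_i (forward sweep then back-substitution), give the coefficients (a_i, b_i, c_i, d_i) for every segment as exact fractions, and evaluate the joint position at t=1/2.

Δ: Δ0=5/2, Δ1=-5/3, Δ2=-1
row 1: diag=10, rhs=-25; c'=3/10, d'=-5/2
row 2: denom=12−3·3/10=111/10; d'=(4−3·-5/2)/(111/10)=115/111
back: M2=115/111
back: M1=-5/2−3/10·115/111=-104/37
M: M0=0, M1=-104/37, M2=115/111, M3=0
seg 0: a=-1, c=M0/2=0, d=(M1−M0)/(6·2)=-26/111, b=Δ0−h0·(2M0+M1)/6=763/222
seg 1: a=4, c=M1/2=-52/37, d=(M2−M1)/(6·3)=427/1998, b=Δ1−h1·(2M1+M2)/6=139/222
seg 2: a=-1, c=M2/2=115/222, d=(M3−M2)/(6·3)=-115/1998, b=Δ2−h2·(2M2+M3)/6=-226/111
t_q=1/2 → seg 0, τ=1/2; S=-1+763/222·τ+0·τ²+-26/111·τ³=51/74

  seg 0: a=-1 b=763/222 c=0 d=-26/111
  seg 1: a=4 b=139/222 c=-52/37 d=427/1998
  seg 2: a=-1 b=-226/111 c=115/222 d=-115/1998
S(1/2) = 51/74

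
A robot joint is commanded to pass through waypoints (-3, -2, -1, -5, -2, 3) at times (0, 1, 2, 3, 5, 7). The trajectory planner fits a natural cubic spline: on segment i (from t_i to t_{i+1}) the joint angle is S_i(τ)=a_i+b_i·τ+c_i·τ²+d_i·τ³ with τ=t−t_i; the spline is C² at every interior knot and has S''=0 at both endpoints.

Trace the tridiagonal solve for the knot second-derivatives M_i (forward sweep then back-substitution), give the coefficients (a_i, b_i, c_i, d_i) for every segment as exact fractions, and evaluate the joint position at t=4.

Δ: Δ0=1, Δ1=1, Δ2=-4, Δ3=3/2, Δ4=5/2
row 1: diag=4, rhs=0; c'=1/4, d'=0
row 2: denom=4−1·1/4=15/4; d'=(-30−1·0)/(15/4)=-8
row 3: denom=6−1·4/15=86/15; d'=(33−1·-8)/(86/15)=615/86
row 4: denom=8−2·15/43=314/43; d'=(6−2·615/86)/(314/43)=-357/314
back: M4=-357/314
back: M3=615/86−15/43·-357/314=1185/157
back: M2=-8−4/15·1185/157=-1572/157
back: M1=0−1/4·-1572/157=393/157
M: M0=0, M1=393/157, M2=-1572/157, M3=1185/157, M4=-357/314, M5=0
seg 0: a=-3, c=M0/2=0, d=(M1−M0)/(6·1)=131/314, b=Δ0−h0·(2M0+M1)/6=183/314
seg 1: a=-2, c=M1/2=393/314, d=(M2−M1)/(6·1)=-655/314, b=Δ1−h1·(2M1+M2)/6=288/157
seg 2: a=-1, c=M2/2=-786/157, d=(M3−M2)/(6·1)=919/314, b=Δ2−h2·(2M2+M3)/6=-603/314
seg 3: a=-5, c=M3/2=1185/314, d=(M4−M3)/(6·2)=-909/1256, b=Δ3−h3·(2M3+M4)/6=-495/157
seg 4: a=-2, c=M4/2=-357/628, d=(M5−M4)/(6·2)=119/1256, b=Δ4−h4·(2M4+M5)/6=1023/314
t_q=4 → seg 3, τ=1; S=-5+-495/157·τ+1185/314·τ²+-909/1256·τ³=-6409/1256

  seg 0: a=-3 b=183/314 c=0 d=131/314
  seg 1: a=-2 b=288/157 c=393/314 d=-655/314
  seg 2: a=-1 b=-603/314 c=-786/157 d=919/314
  seg 3: a=-5 b=-495/157 c=1185/314 d=-909/1256
  seg 4: a=-2 b=1023/314 c=-357/628 d=119/1256
S(4) = -6409/1256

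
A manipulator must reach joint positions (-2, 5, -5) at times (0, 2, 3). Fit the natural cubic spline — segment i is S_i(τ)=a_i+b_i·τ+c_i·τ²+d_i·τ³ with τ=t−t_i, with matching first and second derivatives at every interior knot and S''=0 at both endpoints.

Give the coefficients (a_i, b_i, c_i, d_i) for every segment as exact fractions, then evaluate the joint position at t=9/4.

  seg 0: a=-2 b=8 c=0 d=-9/8
  seg 1: a=5 b=-11/2 c=-27/4 d=9/4
S(9/4) = 829/256

Δ: Δ0=7/2, Δ1=-10
row 1: diag=6, rhs=-81; c'=1/6, d'=-27/2
back: M1=-27/2
M: M0=0, M1=-27/2, M2=0
seg 0: a=-2, c=M0/2=0, d=(M1−M0)/(6·2)=-9/8, b=Δ0−h0·(2M0+M1)/6=8
seg 1: a=5, c=M1/2=-27/4, d=(M2−M1)/(6·1)=9/4, b=Δ1−h1·(2M1+M2)/6=-11/2
t_q=9/4 → seg 1, τ=1/4; S=5+-11/2·τ+-27/4·τ²+9/4·τ³=829/256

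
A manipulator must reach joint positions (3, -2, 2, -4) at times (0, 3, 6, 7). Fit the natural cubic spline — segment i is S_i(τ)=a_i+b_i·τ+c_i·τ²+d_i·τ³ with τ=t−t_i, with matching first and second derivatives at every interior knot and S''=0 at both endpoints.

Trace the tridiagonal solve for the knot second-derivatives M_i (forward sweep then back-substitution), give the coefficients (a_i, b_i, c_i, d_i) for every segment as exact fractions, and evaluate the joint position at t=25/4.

Δ: Δ0=-5/3, Δ1=4/3, Δ2=-6
row 1: diag=12, rhs=18; c'=1/4, d'=3/2
row 2: denom=8−3·1/4=29/4; d'=(-44−3·3/2)/(29/4)=-194/29
back: M2=-194/29
back: M1=3/2−1/4·-194/29=92/29
M: M0=0, M1=92/29, M2=-194/29, M3=0
seg 0: a=3, c=M0/2=0, d=(M1−M0)/(6·3)=46/261, b=Δ0−h0·(2M0+M1)/6=-283/87
seg 1: a=-2, c=M1/2=46/29, d=(M2−M1)/(6·3)=-143/261, b=Δ1−h1·(2M1+M2)/6=131/87
seg 2: a=2, c=M2/2=-97/29, d=(M3−M2)/(6·1)=97/87, b=Δ2−h2·(2M2+M3)/6=-328/87
t_q=25/4 → seg 2, τ=1/4; S=2+-328/87·τ+-97/29·τ²+97/87·τ³=1607/1856

  seg 0: a=3 b=-283/87 c=0 d=46/261
  seg 1: a=-2 b=131/87 c=46/29 d=-143/261
  seg 2: a=2 b=-328/87 c=-97/29 d=97/87
S(25/4) = 1607/1856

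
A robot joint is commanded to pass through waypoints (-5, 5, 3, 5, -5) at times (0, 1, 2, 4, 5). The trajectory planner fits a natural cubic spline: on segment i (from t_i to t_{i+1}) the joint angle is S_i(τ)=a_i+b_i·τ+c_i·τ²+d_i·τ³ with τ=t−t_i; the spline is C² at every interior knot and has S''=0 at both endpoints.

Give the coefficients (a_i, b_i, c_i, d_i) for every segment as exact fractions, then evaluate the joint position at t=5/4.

  seg 0: a=-5 b=822/61 c=0 d=-212/61
  seg 1: a=5 b=186/61 c=-636/61 d=328/61
  seg 2: a=3 b=-102/61 c=348/61 d=-533/244
  seg 3: a=5 b=-309/61 c=-903/122 d=301/122
S(5/4) = 2535/488

Δ: Δ0=10, Δ1=-2, Δ2=1, Δ3=-10
row 1: diag=4, rhs=-72; c'=1/4, d'=-18
row 2: denom=6−1·1/4=23/4; d'=(18−1·-18)/(23/4)=144/23
row 3: denom=6−2·8/23=122/23; d'=(-66−2·144/23)/(122/23)=-903/61
back: M3=-903/61
back: M2=144/23−8/23·-903/61=696/61
back: M1=-18−1/4·696/61=-1272/61
M: M0=0, M1=-1272/61, M2=696/61, M3=-903/61, M4=0
seg 0: a=-5, c=M0/2=0, d=(M1−M0)/(6·1)=-212/61, b=Δ0−h0·(2M0+M1)/6=822/61
seg 1: a=5, c=M1/2=-636/61, d=(M2−M1)/(6·1)=328/61, b=Δ1−h1·(2M1+M2)/6=186/61
seg 2: a=3, c=M2/2=348/61, d=(M3−M2)/(6·2)=-533/244, b=Δ2−h2·(2M2+M3)/6=-102/61
seg 3: a=5, c=M3/2=-903/122, d=(M4−M3)/(6·1)=301/122, b=Δ3−h3·(2M3+M4)/6=-309/61
t_q=5/4 → seg 1, τ=1/4; S=5+186/61·τ+-636/61·τ²+328/61·τ³=2535/488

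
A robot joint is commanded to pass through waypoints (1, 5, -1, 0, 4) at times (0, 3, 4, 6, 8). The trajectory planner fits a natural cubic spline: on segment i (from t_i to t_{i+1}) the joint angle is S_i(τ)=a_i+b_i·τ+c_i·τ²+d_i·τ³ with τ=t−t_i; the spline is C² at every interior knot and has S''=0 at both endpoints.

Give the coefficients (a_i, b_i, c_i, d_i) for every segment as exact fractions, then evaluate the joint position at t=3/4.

Δ: Δ0=4/3, Δ1=-6, Δ2=1/2, Δ3=2
row 1: diag=8, rhs=-44; c'=1/8, d'=-11/2
row 2: denom=6−1·1/8=47/8; d'=(39−1·-11/2)/(47/8)=356/47
row 3: denom=8−2·16/47=344/47; d'=(9−2·356/47)/(344/47)=-289/344
back: M3=-289/344
back: M2=356/47−16/47·-289/344=338/43
back: M1=-11/2−1/8·338/43=-1115/172
M: M0=0, M1=-1115/172, M2=338/43, M3=-289/344, M4=0
seg 0: a=1, c=M0/2=0, d=(M1−M0)/(6·3)=-1115/3096, b=Δ0−h0·(2M0+M1)/6=4721/1032
seg 1: a=5, c=M1/2=-1115/344, d=(M2−M1)/(6·1)=2467/1032, b=Δ1−h1·(2M1+M2)/6=-2657/516
seg 2: a=-1, c=M2/2=169/43, d=(M3−M2)/(6·2)=-2993/4128, b=Δ2−h2·(2M2+M3)/6=-4603/1032
seg 3: a=0, c=M3/2=-289/688, d=(M4−M3)/(6·2)=289/4128, b=Δ3−h3·(2M3+M4)/6=1321/516
t_q=3/4 → seg 0, τ=3/4; S=1+4721/1032·τ+0·τ²+-1115/3096·τ³=94207/22016

  seg 0: a=1 b=4721/1032 c=0 d=-1115/3096
  seg 1: a=5 b=-2657/516 c=-1115/344 d=2467/1032
  seg 2: a=-1 b=-4603/1032 c=169/43 d=-2993/4128
  seg 3: a=0 b=1321/516 c=-289/688 d=289/4128
S(3/4) = 94207/22016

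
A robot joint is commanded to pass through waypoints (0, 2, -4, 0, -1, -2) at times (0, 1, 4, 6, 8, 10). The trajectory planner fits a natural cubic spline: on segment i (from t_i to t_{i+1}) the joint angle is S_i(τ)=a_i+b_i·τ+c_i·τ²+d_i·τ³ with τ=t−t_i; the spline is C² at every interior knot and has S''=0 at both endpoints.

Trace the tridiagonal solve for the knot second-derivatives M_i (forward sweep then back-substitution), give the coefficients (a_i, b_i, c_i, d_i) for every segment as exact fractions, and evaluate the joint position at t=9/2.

Δ: Δ0=2, Δ1=-2, Δ2=2, Δ3=-1/2, Δ4=-1/2
row 1: diag=8, rhs=-24; c'=3/8, d'=-3
row 2: denom=10−3·3/8=71/8; d'=(24−3·-3)/(71/8)=264/71
row 3: denom=8−2·16/71=536/71; d'=(-15−2·264/71)/(536/71)=-1593/536
row 4: denom=8−2·71/268=1001/134; d'=(0−2·-1593/536)/(1001/134)=1593/2002
back: M4=1593/2002
back: M3=-1593/536−71/268·1593/2002=-3186/1001
back: M2=264/71−16/71·-3186/1001=4440/1001
back: M1=-3−3/8·4440/1001=-4668/1001
M: M0=0, M1=-4668/1001, M2=4440/1001, M3=-3186/1001, M4=1593/2002, M5=0
seg 0: a=0, c=M0/2=0, d=(M1−M0)/(6·1)=-778/1001, b=Δ0−h0·(2M0+M1)/6=2780/1001
seg 1: a=2, c=M1/2=-2334/1001, d=(M2−M1)/(6·3)=46/91, b=Δ1−h1·(2M1+M2)/6=446/1001
seg 2: a=-4, c=M2/2=2220/1001, d=(M3−M2)/(6·2)=-1271/2002, b=Δ2−h2·(2M2+M3)/6=8/77
seg 3: a=0, c=M3/2=-1593/1001, d=(M4−M3)/(6·2)=2655/8008, b=Δ3−h3·(2M3+M4)/6=194/143
seg 4: a=-1, c=M4/2=1593/4004, d=(M5−M4)/(6·2)=-531/8008, b=Δ4−h4·(2M4+M5)/6=-2063/2002
t_q=9/2 → seg 2, τ=1/2; S=-4+8/77·τ+2220/1001·τ²+-1271/2002·τ³=-55623/16016

  seg 0: a=0 b=2780/1001 c=0 d=-778/1001
  seg 1: a=2 b=446/1001 c=-2334/1001 d=46/91
  seg 2: a=-4 b=8/77 c=2220/1001 d=-1271/2002
  seg 3: a=0 b=194/143 c=-1593/1001 d=2655/8008
  seg 4: a=-1 b=-2063/2002 c=1593/4004 d=-531/8008
S(9/2) = -55623/16016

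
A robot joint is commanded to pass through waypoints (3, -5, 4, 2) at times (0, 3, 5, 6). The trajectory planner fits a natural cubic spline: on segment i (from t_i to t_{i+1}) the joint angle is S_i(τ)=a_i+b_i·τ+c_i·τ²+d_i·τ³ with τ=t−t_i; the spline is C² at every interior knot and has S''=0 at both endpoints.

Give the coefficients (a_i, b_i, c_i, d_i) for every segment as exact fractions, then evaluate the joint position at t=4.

Δ: Δ0=-8/3, Δ1=9/2, Δ2=-2
row 1: diag=10, rhs=43; c'=1/5, d'=43/10
row 2: denom=6−2·1/5=28/5; d'=(-39−2·43/10)/(28/5)=-17/2
back: M2=-17/2
back: M1=43/10−1/5·-17/2=6
M: M0=0, M1=6, M2=-17/2, M3=0
seg 0: a=3, c=M0/2=0, d=(M1−M0)/(6·3)=1/3, b=Δ0−h0·(2M0+M1)/6=-17/3
seg 1: a=-5, c=M1/2=3, d=(M2−M1)/(6·2)=-29/24, b=Δ1−h1·(2M1+M2)/6=10/3
seg 2: a=4, c=M2/2=-17/4, d=(M3−M2)/(6·1)=17/12, b=Δ2−h2·(2M2+M3)/6=5/6
t_q=4 → seg 1, τ=1; S=-5+10/3·τ+3·τ²+-29/24·τ³=1/8

  seg 0: a=3 b=-17/3 c=0 d=1/3
  seg 1: a=-5 b=10/3 c=3 d=-29/24
  seg 2: a=4 b=5/6 c=-17/4 d=17/12
S(4) = 1/8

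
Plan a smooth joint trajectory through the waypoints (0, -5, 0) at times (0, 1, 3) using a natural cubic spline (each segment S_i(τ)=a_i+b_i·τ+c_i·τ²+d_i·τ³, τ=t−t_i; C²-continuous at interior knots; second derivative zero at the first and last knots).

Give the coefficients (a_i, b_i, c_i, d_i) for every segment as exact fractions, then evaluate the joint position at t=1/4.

Δ: Δ0=-5, Δ1=5/2
row 1: diag=6, rhs=45; c'=1/3, d'=15/2
back: M1=15/2
M: M0=0, M1=15/2, M2=0
seg 0: a=0, c=M0/2=0, d=(M1−M0)/(6·1)=5/4, b=Δ0−h0·(2M0+M1)/6=-25/4
seg 1: a=-5, c=M1/2=15/4, d=(M2−M1)/(6·2)=-5/8, b=Δ1−h1·(2M1+M2)/6=-5/2
t_q=1/4 → seg 0, τ=1/4; S=0+-25/4·τ+0·τ²+5/4·τ³=-395/256

  seg 0: a=0 b=-25/4 c=0 d=5/4
  seg 1: a=-5 b=-5/2 c=15/4 d=-5/8
S(1/4) = -395/256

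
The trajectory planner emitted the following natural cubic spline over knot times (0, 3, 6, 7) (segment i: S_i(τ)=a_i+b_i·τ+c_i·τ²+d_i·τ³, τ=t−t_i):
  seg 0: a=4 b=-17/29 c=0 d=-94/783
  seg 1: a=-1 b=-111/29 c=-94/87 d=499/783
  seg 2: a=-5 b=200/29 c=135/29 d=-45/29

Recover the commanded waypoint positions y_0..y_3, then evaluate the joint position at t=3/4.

y_0=4 y_1=-1 y_2=-5 y_3=5
S(3/4) = 3257/928

y_0 = S_0(0) = a_0 = 4
y_1 = S_1(0) = a_1 = -1
y_2 = S_2(0) = a_2 = -5
y_3 = S_2(1) = 5
t_q=3/4 is in segment 0 (τ=3/4); S_0(τ)=3257/928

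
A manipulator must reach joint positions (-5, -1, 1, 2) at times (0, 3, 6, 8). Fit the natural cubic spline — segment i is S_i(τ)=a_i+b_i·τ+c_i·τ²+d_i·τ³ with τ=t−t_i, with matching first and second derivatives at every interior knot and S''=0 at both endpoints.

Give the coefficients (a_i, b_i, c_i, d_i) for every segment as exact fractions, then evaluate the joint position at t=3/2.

Δ: Δ0=4/3, Δ1=2/3, Δ2=1/2
row 1: diag=12, rhs=-4; c'=1/4, d'=-1/3
row 2: denom=10−3·1/4=37/4; d'=(-1−3·-1/3)/(37/4)=0
back: M2=0
back: M1=-1/3−1/4·0=-1/3
M: M0=0, M1=-1/3, M2=0, M3=0
seg 0: a=-5, c=M0/2=0, d=(M1−M0)/(6·3)=-1/54, b=Δ0−h0·(2M0+M1)/6=3/2
seg 1: a=-1, c=M1/2=-1/6, d=(M2−M1)/(6·3)=1/54, b=Δ1−h1·(2M1+M2)/6=1
seg 2: a=1, c=M2/2=0, d=(M3−M2)/(6·2)=0, b=Δ2−h2·(2M2+M3)/6=1/2
t_q=3/2 → seg 0, τ=3/2; S=-5+3/2·τ+0·τ²+-1/54·τ³=-45/16

  seg 0: a=-5 b=3/2 c=0 d=-1/54
  seg 1: a=-1 b=1 c=-1/6 d=1/54
  seg 2: a=1 b=1/2 c=0 d=0
S(3/2) = -45/16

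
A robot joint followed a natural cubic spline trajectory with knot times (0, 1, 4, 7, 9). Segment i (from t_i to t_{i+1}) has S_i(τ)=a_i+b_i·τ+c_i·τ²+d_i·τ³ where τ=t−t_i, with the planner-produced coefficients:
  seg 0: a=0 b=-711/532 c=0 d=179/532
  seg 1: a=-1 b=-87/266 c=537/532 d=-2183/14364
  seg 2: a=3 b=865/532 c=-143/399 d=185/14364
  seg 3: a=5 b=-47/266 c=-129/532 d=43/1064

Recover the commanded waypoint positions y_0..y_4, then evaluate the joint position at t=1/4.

y_0 = S_0(0) = a_0 = 0
y_1 = S_1(0) = a_1 = -1
y_2 = S_2(0) = a_2 = 3
y_3 = S_3(0) = a_3 = 5
y_4 = S_3(2) = 4
t_q=1/4 is in segment 0 (τ=1/4); S_0(τ)=-11197/34048

y_0=0 y_1=-1 y_2=3 y_3=5 y_4=4
S(1/4) = -11197/34048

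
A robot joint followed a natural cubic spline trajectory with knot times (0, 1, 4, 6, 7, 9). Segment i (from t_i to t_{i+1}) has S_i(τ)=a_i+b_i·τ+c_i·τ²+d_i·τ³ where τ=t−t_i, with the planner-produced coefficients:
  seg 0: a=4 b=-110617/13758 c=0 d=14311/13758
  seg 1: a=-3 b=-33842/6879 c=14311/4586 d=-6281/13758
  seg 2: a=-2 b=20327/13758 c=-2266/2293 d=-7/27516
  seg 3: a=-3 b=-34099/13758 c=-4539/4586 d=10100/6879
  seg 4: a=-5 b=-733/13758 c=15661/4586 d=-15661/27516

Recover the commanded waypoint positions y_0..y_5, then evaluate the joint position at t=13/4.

y_0 = S_0(0) = a_0 = 4
y_1 = S_1(0) = a_1 = -3
y_2 = S_2(0) = a_2 = -2
y_3 = S_3(0) = a_3 = -3
y_4 = S_4(0) = a_4 = -5
y_5 = S_4(2) = 4
t_q=13/4 is in segment 1 (τ=9/4); S_1(τ)=-1018863/293504

y_0=4 y_1=-3 y_2=-2 y_3=-3 y_4=-5 y_5=4
S(13/4) = -1018863/293504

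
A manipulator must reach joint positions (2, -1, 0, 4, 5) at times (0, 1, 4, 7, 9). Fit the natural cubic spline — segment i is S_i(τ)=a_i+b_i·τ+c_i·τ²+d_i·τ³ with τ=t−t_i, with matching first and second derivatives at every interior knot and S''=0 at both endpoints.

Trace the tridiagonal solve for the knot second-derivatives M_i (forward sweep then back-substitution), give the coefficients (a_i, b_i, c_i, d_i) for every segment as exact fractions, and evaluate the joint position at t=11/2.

  seg 0: a=2 b=-41/12 c=0 d=5/12
  seg 1: a=-1 b=-13/6 c=5/4 d=-5/36
  seg 2: a=0 b=19/12 c=0 d=-1/36
  seg 3: a=4 b=5/6 c=-1/4 d=1/24
S(11/2) = 73/32

Δ: Δ0=-3, Δ1=1/3, Δ2=4/3, Δ3=1/2
row 1: diag=8, rhs=20; c'=3/8, d'=5/2
row 2: denom=12−3·3/8=87/8; d'=(6−3·5/2)/(87/8)=-4/29
row 3: denom=10−3·8/29=266/29; d'=(-5−3·-4/29)/(266/29)=-1/2
back: M3=-1/2
back: M2=-4/29−8/29·-1/2=0
back: M1=5/2−3/8·0=5/2
M: M0=0, M1=5/2, M2=0, M3=-1/2, M4=0
seg 0: a=2, c=M0/2=0, d=(M1−M0)/(6·1)=5/12, b=Δ0−h0·(2M0+M1)/6=-41/12
seg 1: a=-1, c=M1/2=5/4, d=(M2−M1)/(6·3)=-5/36, b=Δ1−h1·(2M1+M2)/6=-13/6
seg 2: a=0, c=M2/2=0, d=(M3−M2)/(6·3)=-1/36, b=Δ2−h2·(2M2+M3)/6=19/12
seg 3: a=4, c=M3/2=-1/4, d=(M4−M3)/(6·2)=1/24, b=Δ3−h3·(2M3+M4)/6=5/6
t_q=11/2 → seg 2, τ=3/2; S=0+19/12·τ+0·τ²+-1/36·τ³=73/32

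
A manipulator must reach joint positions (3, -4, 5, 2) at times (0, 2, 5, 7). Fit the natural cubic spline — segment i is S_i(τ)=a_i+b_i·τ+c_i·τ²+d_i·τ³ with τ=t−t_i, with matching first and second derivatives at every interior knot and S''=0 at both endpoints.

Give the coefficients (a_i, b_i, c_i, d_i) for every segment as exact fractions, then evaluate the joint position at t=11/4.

  seg 0: a=3 b=-951/182 c=0 d=157/364
  seg 1: a=-4 b=-9/182 c=471/182 d=-11/21
  seg 2: a=5 b=243/182 c=-387/182 d=129/364
S(11/4) = -16321/5824

Δ: Δ0=-7/2, Δ1=3, Δ2=-3/2
row 1: diag=10, rhs=39; c'=3/10, d'=39/10
row 2: denom=10−3·3/10=91/10; d'=(-27−3·39/10)/(91/10)=-387/91
back: M2=-387/91
back: M1=39/10−3/10·-387/91=471/91
M: M0=0, M1=471/91, M2=-387/91, M3=0
seg 0: a=3, c=M0/2=0, d=(M1−M0)/(6·2)=157/364, b=Δ0−h0·(2M0+M1)/6=-951/182
seg 1: a=-4, c=M1/2=471/182, d=(M2−M1)/(6·3)=-11/21, b=Δ1−h1·(2M1+M2)/6=-9/182
seg 2: a=5, c=M2/2=-387/182, d=(M3−M2)/(6·2)=129/364, b=Δ2−h2·(2M2+M3)/6=243/182
t_q=11/4 → seg 1, τ=3/4; S=-4+-9/182·τ+471/182·τ²+-11/21·τ³=-16321/5824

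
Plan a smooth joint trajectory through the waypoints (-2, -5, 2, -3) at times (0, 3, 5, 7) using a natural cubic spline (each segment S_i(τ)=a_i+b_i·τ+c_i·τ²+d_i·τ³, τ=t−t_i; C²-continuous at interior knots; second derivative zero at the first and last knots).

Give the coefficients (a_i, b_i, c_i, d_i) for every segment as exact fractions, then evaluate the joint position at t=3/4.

  seg 0: a=-2 b=-55/19 c=0 d=4/19
  seg 1: a=-5 b=53/19 c=36/19 d=-117/152
  seg 2: a=2 b=43/38 c=-207/76 d=69/152
S(3/4) = -1241/304

Δ: Δ0=-1, Δ1=7/2, Δ2=-5/2
row 1: diag=10, rhs=27; c'=1/5, d'=27/10
row 2: denom=8−2·1/5=38/5; d'=(-36−2·27/10)/(38/5)=-207/38
back: M2=-207/38
back: M1=27/10−1/5·-207/38=72/19
M: M0=0, M1=72/19, M2=-207/38, M3=0
seg 0: a=-2, c=M0/2=0, d=(M1−M0)/(6·3)=4/19, b=Δ0−h0·(2M0+M1)/6=-55/19
seg 1: a=-5, c=M1/2=36/19, d=(M2−M1)/(6·2)=-117/152, b=Δ1−h1·(2M1+M2)/6=53/19
seg 2: a=2, c=M2/2=-207/76, d=(M3−M2)/(6·2)=69/152, b=Δ2−h2·(2M2+M3)/6=43/38
t_q=3/4 → seg 0, τ=3/4; S=-2+-55/19·τ+0·τ²+4/19·τ³=-1241/304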